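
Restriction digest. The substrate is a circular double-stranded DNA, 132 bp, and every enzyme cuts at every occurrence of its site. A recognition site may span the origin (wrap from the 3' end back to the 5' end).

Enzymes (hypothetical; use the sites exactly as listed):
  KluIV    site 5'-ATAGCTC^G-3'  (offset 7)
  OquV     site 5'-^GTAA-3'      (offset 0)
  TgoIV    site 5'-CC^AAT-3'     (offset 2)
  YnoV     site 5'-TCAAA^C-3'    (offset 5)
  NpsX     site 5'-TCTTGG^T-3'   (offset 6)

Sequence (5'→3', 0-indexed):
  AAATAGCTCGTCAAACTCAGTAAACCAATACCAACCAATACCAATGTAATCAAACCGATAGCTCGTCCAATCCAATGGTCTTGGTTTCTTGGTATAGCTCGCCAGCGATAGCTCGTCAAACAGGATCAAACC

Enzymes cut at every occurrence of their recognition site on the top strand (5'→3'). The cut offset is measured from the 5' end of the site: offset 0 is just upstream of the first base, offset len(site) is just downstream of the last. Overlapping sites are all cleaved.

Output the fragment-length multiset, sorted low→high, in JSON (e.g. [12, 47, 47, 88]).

[3,4,4,5,6,6,6,7,8,8,9,10,10,10,11,11,14]

Scan for sites:
  KluIV ATAGCTCG/7: at [2, 57, 93, 107] ⇒ [9, 64, 100, 114]
  OquV GTAA/0: at [19, 45] ⇒ [19, 45]
  TgoIV CCAAT/2: at [24, 34, 40, 66, 71] ⇒ [26, 36, 42, 68, 73]
  YnoV TCAAAC/5: at [10, 49, 115, 125] ⇒ [15, 54, 120, 130]
  NpsX TCTTGGT/6: at [78, 86] ⇒ [84, 92]

Pooled cuts: [9, 15, 19, 26, 36, 42, 45, 54, 64, 68, 73, 84, 92, 100, 114, 120, 130]

Fragments:
  9→15: 6 bp
  15→19: 4 bp
  19→26: 7 bp
  26→36: 10 bp
  36→42: 6 bp
  42→45: 3 bp
  45→54: 9 bp
  54→64: 10 bp
  64→68: 4 bp
  68→73: 5 bp
  73→84: 11 bp
  84→92: 8 bp
  92→100: 8 bp
  100→114: 14 bp
  114→120: 6 bp
  120→130: 10 bp
  130→9 (wrap): 132-130+9 = 11 bp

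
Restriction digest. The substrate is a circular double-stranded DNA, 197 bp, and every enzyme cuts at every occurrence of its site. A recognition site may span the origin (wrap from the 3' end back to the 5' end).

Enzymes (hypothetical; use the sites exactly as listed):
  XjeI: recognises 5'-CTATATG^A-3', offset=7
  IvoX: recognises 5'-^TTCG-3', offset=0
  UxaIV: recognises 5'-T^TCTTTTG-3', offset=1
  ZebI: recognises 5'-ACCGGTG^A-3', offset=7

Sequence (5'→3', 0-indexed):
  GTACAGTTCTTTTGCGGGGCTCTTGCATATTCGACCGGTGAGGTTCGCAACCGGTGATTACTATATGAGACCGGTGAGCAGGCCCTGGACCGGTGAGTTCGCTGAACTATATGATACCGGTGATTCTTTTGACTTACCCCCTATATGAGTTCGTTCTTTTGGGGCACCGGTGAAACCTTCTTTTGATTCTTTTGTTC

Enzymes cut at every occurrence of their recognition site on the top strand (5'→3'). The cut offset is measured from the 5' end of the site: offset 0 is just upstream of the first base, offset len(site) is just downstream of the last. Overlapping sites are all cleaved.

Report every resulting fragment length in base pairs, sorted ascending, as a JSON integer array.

Scan for sites:
  XjeI CTATATGA/7: at [60, 106, 140] ⇒ [67, 113, 147]
  IvoX TTCG/0: at [29, 43, 97, 149, 194] ⇒ [29, 43, 97, 149, 194]
  UxaIV TTCTTTTG/1: at [6, 123, 153, 177, 186] ⇒ [7, 124, 154, 178, 187]
  ZebI ACCGGTGA/7: at [33, 49, 69, 88, 115, 165] ⇒ [40, 56, 76, 95, 122, 172]

All cut coordinates (distinct, sorted): [7, 29, 40, 43, 56, 67, 76, 95, 97, 113, 122, 124, 147, 149, 154, 172, 178, 187, 194]

Fragments:
  7→29: 22 bp
  29→40: 11 bp
  40→43: 3 bp
  43→56: 13 bp
  56→67: 11 bp
  67→76: 9 bp
  76→95: 19 bp
  95→97: 2 bp
  97→113: 16 bp
  113→122: 9 bp
  122→124: 2 bp
  124→147: 23 bp
  147→149: 2 bp
  149→154: 5 bp
  154→172: 18 bp
  172→178: 6 bp
  178→187: 9 bp
  187→194: 7 bp
  194→7 (wrap): 197-194+7 = 10 bp

[2,2,2,3,5,6,7,9,9,9,10,11,11,13,16,18,19,22,23]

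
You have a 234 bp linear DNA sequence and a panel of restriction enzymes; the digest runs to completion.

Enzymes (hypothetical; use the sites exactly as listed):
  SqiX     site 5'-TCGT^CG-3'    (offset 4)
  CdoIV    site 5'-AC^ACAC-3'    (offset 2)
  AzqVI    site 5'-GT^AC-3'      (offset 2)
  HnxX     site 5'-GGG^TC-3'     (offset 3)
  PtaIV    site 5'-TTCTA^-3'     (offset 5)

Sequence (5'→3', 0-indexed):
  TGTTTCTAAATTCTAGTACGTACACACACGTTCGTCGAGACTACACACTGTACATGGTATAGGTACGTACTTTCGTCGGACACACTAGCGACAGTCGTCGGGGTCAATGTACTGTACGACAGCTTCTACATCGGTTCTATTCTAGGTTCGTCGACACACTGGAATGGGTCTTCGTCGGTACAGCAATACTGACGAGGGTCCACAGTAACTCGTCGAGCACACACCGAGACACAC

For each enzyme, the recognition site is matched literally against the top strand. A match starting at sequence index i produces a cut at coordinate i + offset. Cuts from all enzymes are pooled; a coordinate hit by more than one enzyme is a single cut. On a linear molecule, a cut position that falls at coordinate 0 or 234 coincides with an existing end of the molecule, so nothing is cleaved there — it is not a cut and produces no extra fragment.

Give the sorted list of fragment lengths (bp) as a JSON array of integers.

[2,2,2,4,4,4,4,4,5,5,5,5,7,7,7,7,7,7,8,8,9,10,10,11,13,13,13,15,17,19]

Scan for sites:
  SqiX (TCGTCG, off=4): starts [31, 72, 94, 147, 171, 209] → cuts [35, 76, 98, 151, 175, 213]
  CdoIV (ACACAC, off=2): starts [21, 23, 42, 79, 153, 218, 228] → cuts [23, 25, 44, 81, 155, 220, 230]
  AzqVI (GTAC, off=2): starts [15, 19, 49, 62, 66, 108, 113, 177] → cuts [17, 21, 51, 64, 68, 110, 115, 179]
  HnxX (GGGTC, off=3): starts [100, 165, 195] → cuts [103, 168, 198]
  PtaIV (TTCTA, off=5): starts [3, 10, 123, 134, 139] → cuts [8, 15, 128, 139, 144]

Pooled cuts: [8, 15, 17, 21, 23, 25, 35, 44, 51, 64, 68, 76, 81, 98, 103, 110, 115, 128, 139, 144, 151, 155, 168, 175, 179, 198, 213, 220, 230]

Fragment lengths:
  [0,8): 8 bp
  [8,15): 7 bp
  [15,17): 2 bp
  [17,21): 4 bp
  [21,23): 2 bp
  [23,25): 2 bp
  [25,35): 10 bp
  [35,44): 9 bp
  [44,51): 7 bp
  [51,64): 13 bp
  [64,68): 4 bp
  [68,76): 8 bp
  [76,81): 5 bp
  [81,98): 17 bp
  [98,103): 5 bp
  [103,110): 7 bp
  [110,115): 5 bp
  [115,128): 13 bp
  [128,139): 11 bp
  [139,144): 5 bp
  [144,151): 7 bp
  [151,155): 4 bp
  [155,168): 13 bp
  [168,175): 7 bp
  [175,179): 4 bp
  [179,198): 19 bp
  [198,213): 15 bp
  [213,220): 7 bp
  [220,230): 10 bp
  [230,234): 4 bp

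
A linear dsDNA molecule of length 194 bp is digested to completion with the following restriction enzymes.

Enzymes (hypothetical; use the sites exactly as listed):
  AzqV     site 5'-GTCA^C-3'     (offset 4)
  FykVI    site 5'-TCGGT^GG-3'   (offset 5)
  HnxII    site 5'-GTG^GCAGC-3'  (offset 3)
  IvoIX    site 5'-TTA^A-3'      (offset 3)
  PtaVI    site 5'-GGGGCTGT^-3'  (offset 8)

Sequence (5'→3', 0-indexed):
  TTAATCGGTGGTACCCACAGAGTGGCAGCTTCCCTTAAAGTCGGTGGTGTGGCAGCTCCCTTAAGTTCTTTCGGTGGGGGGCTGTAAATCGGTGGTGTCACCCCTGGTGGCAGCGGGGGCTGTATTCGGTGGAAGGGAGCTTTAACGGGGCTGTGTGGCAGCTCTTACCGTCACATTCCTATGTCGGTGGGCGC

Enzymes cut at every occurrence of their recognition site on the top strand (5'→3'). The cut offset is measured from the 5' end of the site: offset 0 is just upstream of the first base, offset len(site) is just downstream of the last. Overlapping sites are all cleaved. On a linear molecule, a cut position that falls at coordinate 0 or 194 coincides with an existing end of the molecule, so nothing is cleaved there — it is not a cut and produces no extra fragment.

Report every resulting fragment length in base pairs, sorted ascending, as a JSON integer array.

[3,3,6,6,6,7,7,8,8,9,10,10,12,12,13,14,14,15,15,16]

Site scan:
  AzqV (GTCAC, off=4): starts [96, 169] → cuts [100, 173]
  FykVI (TCGGTGG, off=5): starts [4, 40, 70, 88, 125, 183] → cuts [9, 45, 75, 93, 130, 188]
  HnxII (GTGGCAGC, off=3): starts [21, 48, 106, 154] → cuts [24, 51, 109, 157]
  IvoIX (TTAA, off=3): starts [0, 34, 60, 141] → cuts [3, 37, 63, 144]
  PtaVI (GGGGCTGT, off=8): starts [77, 115, 146] → cuts [85, 123, 154]

Pooled cuts: [3, 9, 24, 37, 45, 51, 63, 75, 85, 93, 100, 109, 123, 130, 144, 154, 157, 173, 188]

Fragment lengths:
  [0,3): 3 bp
  [3,9): 6 bp
  [9,24): 15 bp
  [24,37): 13 bp
  [37,45): 8 bp
  [45,51): 6 bp
  [51,63): 12 bp
  [63,75): 12 bp
  [75,85): 10 bp
  [85,93): 8 bp
  [93,100): 7 bp
  [100,109): 9 bp
  [109,123): 14 bp
  [123,130): 7 bp
  [130,144): 14 bp
  [144,154): 10 bp
  [154,157): 3 bp
  [157,173): 16 bp
  [173,188): 15 bp
  [188,194): 6 bp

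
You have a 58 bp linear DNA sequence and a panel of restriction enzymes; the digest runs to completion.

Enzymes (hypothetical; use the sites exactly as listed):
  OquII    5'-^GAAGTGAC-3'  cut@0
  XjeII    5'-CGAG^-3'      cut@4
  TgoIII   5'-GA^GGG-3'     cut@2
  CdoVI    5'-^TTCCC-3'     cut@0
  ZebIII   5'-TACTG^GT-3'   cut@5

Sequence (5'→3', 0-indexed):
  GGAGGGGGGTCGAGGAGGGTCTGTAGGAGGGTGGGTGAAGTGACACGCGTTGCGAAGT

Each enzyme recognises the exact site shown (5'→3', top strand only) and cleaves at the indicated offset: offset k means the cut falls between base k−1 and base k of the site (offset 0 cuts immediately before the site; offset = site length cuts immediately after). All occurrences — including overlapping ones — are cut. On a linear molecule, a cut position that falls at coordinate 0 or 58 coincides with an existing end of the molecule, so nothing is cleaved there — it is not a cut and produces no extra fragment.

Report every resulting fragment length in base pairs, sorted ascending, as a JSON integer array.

[2,3,8,11,12,22]

Per-enzyme occurrences:
  OquII (GAAGTGAC, off=0): starts [36] → cuts [36]
  XjeII (CGAG, off=4): starts [10] → cuts [14]
  TgoIII (GAGGG, off=2): starts [1, 14, 26] → cuts [3, 16, 28]
  CdoVI (TTCCC, off=0): no sites
  ZebIII (TACTGGT, off=5): no sites

Pooled cuts: [3, 14, 16, 28, 36]

Fragment lengths:
  [0,3): 3 bp
  [3,14): 11 bp
  [14,16): 2 bp
  [16,28): 12 bp
  [28,36): 8 bp
  [36,58): 22 bp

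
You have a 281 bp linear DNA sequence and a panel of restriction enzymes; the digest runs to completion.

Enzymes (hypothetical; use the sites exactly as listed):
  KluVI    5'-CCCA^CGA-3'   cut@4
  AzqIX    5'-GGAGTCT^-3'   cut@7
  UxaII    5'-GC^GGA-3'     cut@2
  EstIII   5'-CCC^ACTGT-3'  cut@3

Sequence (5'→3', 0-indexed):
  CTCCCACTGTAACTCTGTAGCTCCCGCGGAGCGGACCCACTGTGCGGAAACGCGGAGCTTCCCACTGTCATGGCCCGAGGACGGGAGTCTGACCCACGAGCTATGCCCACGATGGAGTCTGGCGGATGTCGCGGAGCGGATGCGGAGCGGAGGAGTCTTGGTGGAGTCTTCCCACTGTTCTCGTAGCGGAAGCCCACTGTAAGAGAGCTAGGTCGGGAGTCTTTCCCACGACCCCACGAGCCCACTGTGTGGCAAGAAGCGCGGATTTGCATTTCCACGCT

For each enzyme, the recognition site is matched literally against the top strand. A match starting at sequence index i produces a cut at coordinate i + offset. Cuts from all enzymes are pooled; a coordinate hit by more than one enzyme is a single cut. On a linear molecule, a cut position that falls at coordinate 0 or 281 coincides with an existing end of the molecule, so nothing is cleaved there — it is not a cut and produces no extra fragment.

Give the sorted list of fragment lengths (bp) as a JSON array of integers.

[3,4,5,5,5,5,6,6,6,6,7,7,8,8,8,9,10,10,11,11,13,14,19,19,22,27,27]

Scan for sites:
  KluVI (CCCACGA, off=4): starts [92, 105, 224, 232] → cuts [96, 109, 228, 236]
  AzqIX (GGAGTCT, off=7): starts [83, 113, 151, 162, 215] → cuts [90, 120, 158, 169, 222]
  UxaII (GCGGA, off=2): starts [25, 30, 43, 51, 121, 130, 135, 141, 146, 185, 260] → cuts [27, 32, 45, 53, 123, 132, 137, 143, 148, 187, 262]
  EstIII (CCCACTGT, off=3): starts [2, 35, 60, 170, 192, 240] → cuts [5, 38, 63, 173, 195, 243]

All cut coordinates (distinct, sorted): [5, 27, 32, 38, 45, 53, 63, 90, 96, 109, 120, 123, 132, 137, 143, 148, 158, 169, 173, 187, 195, 222, 228, 236, 243, 262]

Fragment lengths:
  [0,5): 5 bp
  [5,27): 22 bp
  [27,32): 5 bp
  [32,38): 6 bp
  [38,45): 7 bp
  [45,53): 8 bp
  [53,63): 10 bp
  [63,90): 27 bp
  [90,96): 6 bp
  [96,109): 13 bp
  [109,120): 11 bp
  [120,123): 3 bp
  [123,132): 9 bp
  [132,137): 5 bp
  [137,143): 6 bp
  [143,148): 5 bp
  [148,158): 10 bp
  [158,169): 11 bp
  [169,173): 4 bp
  [173,187): 14 bp
  [187,195): 8 bp
  [195,222): 27 bp
  [222,228): 6 bp
  [228,236): 8 bp
  [236,243): 7 bp
  [243,262): 19 bp
  [262,281): 19 bp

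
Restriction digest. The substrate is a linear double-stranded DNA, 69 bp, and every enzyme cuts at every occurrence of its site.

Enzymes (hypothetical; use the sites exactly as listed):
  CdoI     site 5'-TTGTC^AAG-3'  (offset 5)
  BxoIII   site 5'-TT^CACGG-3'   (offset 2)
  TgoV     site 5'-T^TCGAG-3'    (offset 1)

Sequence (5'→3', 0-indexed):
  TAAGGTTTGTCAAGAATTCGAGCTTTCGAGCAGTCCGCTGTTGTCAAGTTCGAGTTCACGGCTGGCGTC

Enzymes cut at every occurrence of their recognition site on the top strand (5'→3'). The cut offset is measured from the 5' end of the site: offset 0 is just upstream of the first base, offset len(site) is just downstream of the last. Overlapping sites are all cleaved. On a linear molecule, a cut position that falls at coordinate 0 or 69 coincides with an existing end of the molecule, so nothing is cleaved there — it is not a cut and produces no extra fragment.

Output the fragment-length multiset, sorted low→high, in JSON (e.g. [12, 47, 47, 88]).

Site scan:
  CdoI (TTGTCAAG, off=5): starts [6, 40] → cuts [11, 45]
  BxoIII (TTCACGG, off=2): starts [54] → cuts [56]
  TgoV (TTCGAG, off=1): starts [16, 24, 48] → cuts [17, 25, 49]

Pooled cuts: [11, 17, 25, 45, 49, 56]

Fragment lengths:
  [0,11): 11 bp
  [11,17): 6 bp
  [17,25): 8 bp
  [25,45): 20 bp
  [45,49): 4 bp
  [49,56): 7 bp
  [56,69): 13 bp

[4,6,7,8,11,13,20]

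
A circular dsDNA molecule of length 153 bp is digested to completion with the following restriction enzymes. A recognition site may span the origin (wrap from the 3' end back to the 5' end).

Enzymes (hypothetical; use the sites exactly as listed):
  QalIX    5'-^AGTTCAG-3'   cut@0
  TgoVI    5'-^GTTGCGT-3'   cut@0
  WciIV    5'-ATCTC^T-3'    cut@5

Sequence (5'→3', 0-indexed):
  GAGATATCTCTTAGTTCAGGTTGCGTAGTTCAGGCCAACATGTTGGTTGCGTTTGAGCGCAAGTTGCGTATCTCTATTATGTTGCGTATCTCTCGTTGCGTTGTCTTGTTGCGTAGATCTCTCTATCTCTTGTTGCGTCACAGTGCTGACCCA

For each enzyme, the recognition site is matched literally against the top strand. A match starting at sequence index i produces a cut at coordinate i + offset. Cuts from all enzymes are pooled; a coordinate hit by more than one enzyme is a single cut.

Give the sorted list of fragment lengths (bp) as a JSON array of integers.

Per-enzyme occurrences:
  QalIX (AGTTCAG, off=0): starts [12, 26] → cuts [12, 26]
  TgoVI (GTTGCGT, off=0): starts [19, 45, 62, 80, 94, 107, 131] → cuts [19, 45, 62, 80, 94, 107, 131]
  WciIV (ATCTCT, off=5): starts [5, 69, 87, 116, 124] → cuts [10, 74, 92, 121, 129]

All cut coordinates (distinct, sorted): [10, 12, 19, 26, 45, 62, 74, 80, 92, 94, 107, 121, 129, 131]

Fragment lengths:
  10→12: 2 bp
  12→19: 7 bp
  19→26: 7 bp
  26→45: 19 bp
  45→62: 17 bp
  62→74: 12 bp
  74→80: 6 bp
  80→92: 12 bp
  92→94: 2 bp
  94→107: 13 bp
  107→121: 14 bp
  121→129: 8 bp
  129→131: 2 bp
  131→10 (wrap): 153-131+10 = 32 bp

[2,2,2,6,7,7,8,12,12,13,14,17,19,32]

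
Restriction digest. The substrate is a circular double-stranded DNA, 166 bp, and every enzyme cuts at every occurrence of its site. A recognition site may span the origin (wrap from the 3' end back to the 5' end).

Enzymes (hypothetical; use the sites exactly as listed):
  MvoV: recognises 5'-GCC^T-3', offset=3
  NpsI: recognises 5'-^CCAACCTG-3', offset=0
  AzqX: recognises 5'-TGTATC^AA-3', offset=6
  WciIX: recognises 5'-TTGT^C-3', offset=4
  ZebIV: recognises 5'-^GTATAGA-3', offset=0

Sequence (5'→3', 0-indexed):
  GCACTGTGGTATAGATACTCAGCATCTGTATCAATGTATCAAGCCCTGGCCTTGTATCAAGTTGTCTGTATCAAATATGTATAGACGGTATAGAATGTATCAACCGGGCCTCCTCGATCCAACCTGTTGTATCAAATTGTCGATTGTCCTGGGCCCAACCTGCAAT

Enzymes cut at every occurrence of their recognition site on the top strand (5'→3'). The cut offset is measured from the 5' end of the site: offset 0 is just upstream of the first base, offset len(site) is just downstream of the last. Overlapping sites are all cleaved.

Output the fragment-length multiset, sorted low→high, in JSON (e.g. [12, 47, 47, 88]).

[6,7,7,7,7,7,7,8,8,9,9,11,14,15,20,24]

Site scan:
  MvoV (GCCT, off=3): starts [48, 107] → cuts [51, 110]
  NpsI (CCAACCTG, off=0): starts [118, 154] → cuts [118, 154]
  AzqX (TGTATCAA, off=6): starts [26, 34, 52, 66, 95, 127] → cuts [32, 40, 58, 72, 101, 133]
  WciIX (TTGTC, off=4): starts [61, 136, 143] → cuts [65, 140, 147]
  ZebIV (GTATAGA, off=0): starts [8, 78, 87] → cuts [8, 78, 87]

Pooled cuts: [8, 32, 40, 51, 58, 65, 72, 78, 87, 101, 110, 118, 133, 140, 147, 154]

Fragment lengths:
  8→32: 24 bp
  32→40: 8 bp
  40→51: 11 bp
  51→58: 7 bp
  58→65: 7 bp
  65→72: 7 bp
  72→78: 6 bp
  78→87: 9 bp
  87→101: 14 bp
  101→110: 9 bp
  110→118: 8 bp
  118→133: 15 bp
  133→140: 7 bp
  140→147: 7 bp
  147→154: 7 bp
  154→8 (wrap): 166-154+8 = 20 bp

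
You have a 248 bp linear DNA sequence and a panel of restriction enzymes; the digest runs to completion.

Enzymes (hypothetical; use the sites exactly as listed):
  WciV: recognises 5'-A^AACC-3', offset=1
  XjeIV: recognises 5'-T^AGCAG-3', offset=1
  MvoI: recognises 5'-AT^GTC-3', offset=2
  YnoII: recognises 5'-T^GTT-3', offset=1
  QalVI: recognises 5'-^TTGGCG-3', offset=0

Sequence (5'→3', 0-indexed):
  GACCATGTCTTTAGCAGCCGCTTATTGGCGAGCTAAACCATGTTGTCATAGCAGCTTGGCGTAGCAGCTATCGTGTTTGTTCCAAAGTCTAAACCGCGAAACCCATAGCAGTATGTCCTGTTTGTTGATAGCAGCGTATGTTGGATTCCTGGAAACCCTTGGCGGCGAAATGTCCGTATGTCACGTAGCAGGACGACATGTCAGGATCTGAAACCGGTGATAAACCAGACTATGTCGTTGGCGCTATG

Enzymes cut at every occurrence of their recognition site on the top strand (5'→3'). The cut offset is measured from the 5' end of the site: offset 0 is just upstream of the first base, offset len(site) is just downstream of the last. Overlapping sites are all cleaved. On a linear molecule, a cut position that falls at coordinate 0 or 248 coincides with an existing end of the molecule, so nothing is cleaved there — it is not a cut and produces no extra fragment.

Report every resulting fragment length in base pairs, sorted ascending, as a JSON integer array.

Per-enzyme occurrences:
  WciV AAACC/1: at [34, 90, 98, 152, 210, 221] ⇒ [35, 91, 99, 153, 211, 222]
  XjeIV TAGCAG/1: at [11, 48, 61, 105, 128, 185] ⇒ [12, 49, 62, 106, 129, 186]
  MvoI ATGTC/2: at [4, 112, 169, 177, 197, 231] ⇒ [6, 114, 171, 179, 199, 233]
  YnoII TGTT/1: at [40, 73, 77, 118, 122, 138] ⇒ [41, 74, 78, 119, 123, 139]
  QalVI TTGGCG/0: at [24, 55, 158, 237] ⇒ [24, 55, 158, 237]

Pooled cuts: [6, 12, 24, 35, 41, 49, 55, 62, 74, 78, 91, 99, 106, 114, 119, 123, 129, 139, 153, 158, 171, 179, 186, 199, 211, 222, 233, 237]

Fragment lengths:
  [0,6): 6 bp
  [6,12): 6 bp
  [12,24): 12 bp
  [24,35): 11 bp
  [35,41): 6 bp
  [41,49): 8 bp
  [49,55): 6 bp
  [55,62): 7 bp
  [62,74): 12 bp
  [74,78): 4 bp
  [78,91): 13 bp
  [91,99): 8 bp
  [99,106): 7 bp
  [106,114): 8 bp
  [114,119): 5 bp
  [119,123): 4 bp
  [123,129): 6 bp
  [129,139): 10 bp
  [139,153): 14 bp
  [153,158): 5 bp
  [158,171): 13 bp
  [171,179): 8 bp
  [179,186): 7 bp
  [186,199): 13 bp
  [199,211): 12 bp
  [211,222): 11 bp
  [222,233): 11 bp
  [233,237): 4 bp
  [237,248): 11 bp

[4,4,4,5,5,6,6,6,6,6,7,7,7,8,8,8,8,10,11,11,11,11,12,12,12,13,13,13,14]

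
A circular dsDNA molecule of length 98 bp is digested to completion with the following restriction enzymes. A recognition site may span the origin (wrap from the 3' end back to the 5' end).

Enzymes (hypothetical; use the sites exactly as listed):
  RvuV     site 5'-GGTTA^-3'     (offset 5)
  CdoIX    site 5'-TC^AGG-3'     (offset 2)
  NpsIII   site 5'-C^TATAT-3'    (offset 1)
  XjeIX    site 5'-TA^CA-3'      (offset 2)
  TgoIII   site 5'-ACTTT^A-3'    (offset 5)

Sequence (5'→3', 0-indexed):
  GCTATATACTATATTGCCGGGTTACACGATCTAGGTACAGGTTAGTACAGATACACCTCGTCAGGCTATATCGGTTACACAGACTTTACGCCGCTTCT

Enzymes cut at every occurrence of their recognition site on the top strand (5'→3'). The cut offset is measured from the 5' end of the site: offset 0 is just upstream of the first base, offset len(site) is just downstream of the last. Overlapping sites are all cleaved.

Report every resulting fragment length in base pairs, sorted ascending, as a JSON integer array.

Site scan:
  RvuV GGTTA/5: at [19, 39, 72] ⇒ [24, 44, 77]
  CdoIX TCAGG/2: at [60] ⇒ [62]
  NpsIII CTATAT/1: at [1, 8, 65] ⇒ [2, 9, 66]
  XjeIX TACA/2: at [22, 35, 45, 51, 75] ⇒ [24, 37, 47, 53, 77]
  TgoIII ACTTTA/5: at [82] ⇒ [87]

Pooled cuts: [2, 9, 24, 37, 44, 47, 53, 62, 66, 77, 87]

Fragment lengths:
  2→9: 7 bp
  9→24: 15 bp
  24→37: 13 bp
  37→44: 7 bp
  44→47: 3 bp
  47→53: 6 bp
  53→62: 9 bp
  62→66: 4 bp
  66→77: 11 bp
  77→87: 10 bp
  87→2 (wrap): 98-87+2 = 13 bp

[3,4,6,7,7,9,10,11,13,13,15]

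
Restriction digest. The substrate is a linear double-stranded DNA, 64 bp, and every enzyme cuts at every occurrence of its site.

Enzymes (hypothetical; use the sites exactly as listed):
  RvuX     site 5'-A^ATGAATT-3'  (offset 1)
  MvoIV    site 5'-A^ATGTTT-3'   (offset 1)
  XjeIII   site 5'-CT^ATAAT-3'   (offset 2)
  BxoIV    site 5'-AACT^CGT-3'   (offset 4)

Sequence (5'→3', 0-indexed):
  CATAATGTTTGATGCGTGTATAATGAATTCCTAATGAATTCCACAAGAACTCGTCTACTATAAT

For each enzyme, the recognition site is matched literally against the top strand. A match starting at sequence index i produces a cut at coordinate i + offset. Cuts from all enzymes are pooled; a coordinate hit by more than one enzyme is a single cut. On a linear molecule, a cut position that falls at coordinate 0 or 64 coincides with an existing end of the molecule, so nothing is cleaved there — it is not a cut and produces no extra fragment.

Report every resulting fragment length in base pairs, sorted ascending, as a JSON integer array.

Scan for sites:
  RvuX AATGAATT/1: at [21, 32] ⇒ [22, 33]
  MvoIV AATGTTT/1: at [3] ⇒ [4]
  XjeIII CTATAAT/2: at [57] ⇒ [59]
  BxoIV AACTCGT/4: at [47] ⇒ [51]

Pooled cuts: [4, 22, 33, 51, 59]

Fragment lengths:
  [0,4): 4 bp
  [4,22): 18 bp
  [22,33): 11 bp
  [33,51): 18 bp
  [51,59): 8 bp
  [59,64): 5 bp

[4,5,8,11,18,18]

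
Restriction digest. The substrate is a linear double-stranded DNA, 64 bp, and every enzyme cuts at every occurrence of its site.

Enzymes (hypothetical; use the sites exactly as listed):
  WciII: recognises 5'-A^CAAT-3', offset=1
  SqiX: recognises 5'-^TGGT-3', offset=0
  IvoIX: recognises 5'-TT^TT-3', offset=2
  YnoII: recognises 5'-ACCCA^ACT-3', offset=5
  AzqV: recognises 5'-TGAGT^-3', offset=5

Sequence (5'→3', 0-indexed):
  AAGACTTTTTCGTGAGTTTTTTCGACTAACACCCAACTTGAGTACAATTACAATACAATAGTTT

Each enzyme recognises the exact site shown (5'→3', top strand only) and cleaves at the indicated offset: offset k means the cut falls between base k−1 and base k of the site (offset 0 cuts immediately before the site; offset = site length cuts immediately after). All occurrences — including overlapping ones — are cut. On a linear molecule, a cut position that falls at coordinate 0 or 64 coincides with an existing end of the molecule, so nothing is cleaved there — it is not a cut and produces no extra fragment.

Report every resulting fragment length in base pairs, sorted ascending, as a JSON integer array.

Scan for sites:
  WciII ACAAT/1: at [43, 49, 54] ⇒ [44, 50, 55]
  SqiX (TGGT, off=0): no sites
  IvoIX TTTT/2: at [5, 6, 16, 17, 18] ⇒ [7, 8, 18, 19, 20]
  YnoII ACCCAACT/5: at [30] ⇒ [35]
  AzqV TGAGT/5: at [12, 38] ⇒ [17, 43]

Pooled cuts: [7, 8, 17, 18, 19, 20, 35, 43, 44, 50, 55]

Fragment lengths:
  [0,7): 7 bp
  [7,8): 1 bp
  [8,17): 9 bp
  [17,18): 1 bp
  [18,19): 1 bp
  [19,20): 1 bp
  [20,35): 15 bp
  [35,43): 8 bp
  [43,44): 1 bp
  [44,50): 6 bp
  [50,55): 5 bp
  [55,64): 9 bp

[1,1,1,1,1,5,6,7,8,9,9,15]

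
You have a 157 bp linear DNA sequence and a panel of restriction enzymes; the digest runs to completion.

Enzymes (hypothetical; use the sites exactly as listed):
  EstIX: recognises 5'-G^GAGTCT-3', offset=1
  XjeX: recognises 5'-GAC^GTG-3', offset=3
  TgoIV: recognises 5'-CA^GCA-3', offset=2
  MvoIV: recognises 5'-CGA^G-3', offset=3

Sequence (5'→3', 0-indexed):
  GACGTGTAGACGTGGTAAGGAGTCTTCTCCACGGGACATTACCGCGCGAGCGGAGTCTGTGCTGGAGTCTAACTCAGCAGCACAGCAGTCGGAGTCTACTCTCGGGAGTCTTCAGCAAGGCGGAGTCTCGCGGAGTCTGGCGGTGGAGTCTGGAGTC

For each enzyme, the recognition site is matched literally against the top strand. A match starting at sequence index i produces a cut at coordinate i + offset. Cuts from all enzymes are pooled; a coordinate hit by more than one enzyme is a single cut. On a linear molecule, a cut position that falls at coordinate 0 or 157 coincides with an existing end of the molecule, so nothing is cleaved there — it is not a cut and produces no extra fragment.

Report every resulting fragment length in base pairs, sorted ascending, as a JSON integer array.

Per-enzyme occurrences:
  EstIX (GGAGTCT, off=1): starts [18, 51, 63, 90, 104, 121, 131, 144] → cuts [19, 52, 64, 91, 105, 122, 132, 145]
  XjeX (GACGTG, off=3): starts [0, 8] → cuts [3, 11]
  TgoIV (CAGCA, off=2): starts [74, 77, 82, 112] → cuts [76, 79, 84, 114]
  MvoIV (CGAG, off=3): starts [46] → cuts [49]

All cut coordinates (distinct, sorted): [3, 11, 19, 49, 52, 64, 76, 79, 84, 91, 105, 114, 122, 132, 145]

Fragment lengths:
  [0,3): 3 bp
  [3,11): 8 bp
  [11,19): 8 bp
  [19,49): 30 bp
  [49,52): 3 bp
  [52,64): 12 bp
  [64,76): 12 bp
  [76,79): 3 bp
  [79,84): 5 bp
  [84,91): 7 bp
  [91,105): 14 bp
  [105,114): 9 bp
  [114,122): 8 bp
  [122,132): 10 bp
  [132,145): 13 bp
  [145,157): 12 bp

[3,3,3,5,7,8,8,8,9,10,12,12,12,13,14,30]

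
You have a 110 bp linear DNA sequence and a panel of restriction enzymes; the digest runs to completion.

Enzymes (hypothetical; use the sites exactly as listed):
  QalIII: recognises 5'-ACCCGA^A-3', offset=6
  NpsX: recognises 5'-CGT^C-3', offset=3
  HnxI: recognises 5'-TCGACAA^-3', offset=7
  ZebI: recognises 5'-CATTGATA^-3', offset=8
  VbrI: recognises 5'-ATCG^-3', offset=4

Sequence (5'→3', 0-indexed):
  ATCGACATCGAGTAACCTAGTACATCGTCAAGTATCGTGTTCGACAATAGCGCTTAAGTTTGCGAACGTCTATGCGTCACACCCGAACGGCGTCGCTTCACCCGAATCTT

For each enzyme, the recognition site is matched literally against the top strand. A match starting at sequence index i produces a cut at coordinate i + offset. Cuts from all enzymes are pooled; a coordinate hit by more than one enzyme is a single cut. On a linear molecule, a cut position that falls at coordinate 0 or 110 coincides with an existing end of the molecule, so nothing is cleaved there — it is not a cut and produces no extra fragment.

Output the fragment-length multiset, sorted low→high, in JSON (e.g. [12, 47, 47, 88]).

Scan for sites:
  QalIII (ACCCGAA, off=6): starts [80, 99] → cuts [86, 105]
  NpsX (CGTC, off=3): starts [25, 66, 74, 90] → cuts [28, 69, 77, 93]
  HnxI (TCGACAA, off=7): starts [40] → cuts [47]
  ZebI (CATTGATA, off=8): no sites
  VbrI (ATCG, off=4): starts [0, 6, 23, 33] → cuts [4, 10, 27, 37]

Pooled cuts: [4, 10, 27, 28, 37, 47, 69, 77, 86, 93, 105]

Fragment lengths:
  [0,4): 4 bp
  [4,10): 6 bp
  [10,27): 17 bp
  [27,28): 1 bp
  [28,37): 9 bp
  [37,47): 10 bp
  [47,69): 22 bp
  [69,77): 8 bp
  [77,86): 9 bp
  [86,93): 7 bp
  [93,105): 12 bp
  [105,110): 5 bp

[1,4,5,6,7,8,9,9,10,12,17,22]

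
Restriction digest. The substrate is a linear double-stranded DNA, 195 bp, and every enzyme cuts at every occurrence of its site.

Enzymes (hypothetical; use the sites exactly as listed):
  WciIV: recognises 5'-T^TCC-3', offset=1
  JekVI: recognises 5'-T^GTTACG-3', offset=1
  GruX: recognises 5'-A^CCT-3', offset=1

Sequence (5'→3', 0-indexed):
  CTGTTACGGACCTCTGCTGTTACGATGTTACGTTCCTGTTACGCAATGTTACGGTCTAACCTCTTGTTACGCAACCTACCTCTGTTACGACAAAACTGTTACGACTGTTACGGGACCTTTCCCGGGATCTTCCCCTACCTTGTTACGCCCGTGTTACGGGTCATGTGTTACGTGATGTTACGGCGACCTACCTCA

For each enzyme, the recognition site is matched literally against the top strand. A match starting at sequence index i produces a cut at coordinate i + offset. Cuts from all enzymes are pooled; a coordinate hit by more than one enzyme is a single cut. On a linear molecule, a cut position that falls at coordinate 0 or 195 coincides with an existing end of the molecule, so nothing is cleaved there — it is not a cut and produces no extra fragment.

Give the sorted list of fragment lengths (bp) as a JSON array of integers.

[2,4,4,4,4,4,5,5,6,7,7,8,8,8,9,9,9,10,10,10,11,11,12,14,14]

Site scan:
  WciIV TTCC/1: at [32, 118, 129] ⇒ [33, 119, 130]
  JekVI TGTTACG/1: at [1, 17, 25, 36, 46, 64, 82, 96, 105, 140, 151, 165, 175] ⇒ [2, 18, 26, 37, 47, 65, 83, 97, 106, 141, 152, 166, 176]
  GruX ACCT/1: at [9, 58, 73, 77, 114, 136, 185, 189] ⇒ [10, 59, 74, 78, 115, 137, 186, 190]

Pooled cuts: [2, 10, 18, 26, 33, 37, 47, 59, 65, 74, 78, 83, 97, 106, 115, 119, 130, 137, 141, 152, 166, 176, 186, 190]

Fragments:
  [0,2): 2 bp
  [2,10): 8 bp
  [10,18): 8 bp
  [18,26): 8 bp
  [26,33): 7 bp
  [33,37): 4 bp
  [37,47): 10 bp
  [47,59): 12 bp
  [59,65): 6 bp
  [65,74): 9 bp
  [74,78): 4 bp
  [78,83): 5 bp
  [83,97): 14 bp
  [97,106): 9 bp
  [106,115): 9 bp
  [115,119): 4 bp
  [119,130): 11 bp
  [130,137): 7 bp
  [137,141): 4 bp
  [141,152): 11 bp
  [152,166): 14 bp
  [166,176): 10 bp
  [176,186): 10 bp
  [186,190): 4 bp
  [190,195): 5 bp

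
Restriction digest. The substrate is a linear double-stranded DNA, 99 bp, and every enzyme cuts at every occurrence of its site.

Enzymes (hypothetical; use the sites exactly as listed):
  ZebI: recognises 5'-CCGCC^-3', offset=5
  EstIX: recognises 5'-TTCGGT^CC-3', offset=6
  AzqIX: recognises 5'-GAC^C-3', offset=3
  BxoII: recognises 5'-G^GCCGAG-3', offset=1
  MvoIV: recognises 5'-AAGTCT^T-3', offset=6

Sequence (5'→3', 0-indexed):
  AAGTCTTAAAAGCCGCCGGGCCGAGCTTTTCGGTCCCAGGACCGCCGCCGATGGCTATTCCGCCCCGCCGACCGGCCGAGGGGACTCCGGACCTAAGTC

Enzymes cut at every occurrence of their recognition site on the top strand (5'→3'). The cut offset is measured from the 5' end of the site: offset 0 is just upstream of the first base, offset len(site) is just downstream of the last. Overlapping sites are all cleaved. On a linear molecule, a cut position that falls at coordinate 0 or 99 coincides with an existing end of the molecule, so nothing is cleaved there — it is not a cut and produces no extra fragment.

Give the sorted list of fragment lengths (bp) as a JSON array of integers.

Scan for sites:
  ZebI CCGCC/5: at [12, 41, 44, 59, 64] ⇒ [17, 46, 49, 64, 69]
  EstIX TTCGGTCC/6: at [28] ⇒ [34]
  AzqIX GACC/3: at [39, 69, 89] ⇒ [42, 72, 92]
  BxoII GGCCGAG/1: at [18, 73] ⇒ [19, 74]
  MvoIV AAGTCTT/6: at [0] ⇒ [6]

All cut coordinates (distinct, sorted): [6, 17, 19, 34, 42, 46, 49, 64, 69, 72, 74, 92]

Fragments:
  [0,6): 6 bp
  [6,17): 11 bp
  [17,19): 2 bp
  [19,34): 15 bp
  [34,42): 8 bp
  [42,46): 4 bp
  [46,49): 3 bp
  [49,64): 15 bp
  [64,69): 5 bp
  [69,72): 3 bp
  [72,74): 2 bp
  [74,92): 18 bp
  [92,99): 7 bp

[2,2,3,3,4,5,6,7,8,11,15,15,18]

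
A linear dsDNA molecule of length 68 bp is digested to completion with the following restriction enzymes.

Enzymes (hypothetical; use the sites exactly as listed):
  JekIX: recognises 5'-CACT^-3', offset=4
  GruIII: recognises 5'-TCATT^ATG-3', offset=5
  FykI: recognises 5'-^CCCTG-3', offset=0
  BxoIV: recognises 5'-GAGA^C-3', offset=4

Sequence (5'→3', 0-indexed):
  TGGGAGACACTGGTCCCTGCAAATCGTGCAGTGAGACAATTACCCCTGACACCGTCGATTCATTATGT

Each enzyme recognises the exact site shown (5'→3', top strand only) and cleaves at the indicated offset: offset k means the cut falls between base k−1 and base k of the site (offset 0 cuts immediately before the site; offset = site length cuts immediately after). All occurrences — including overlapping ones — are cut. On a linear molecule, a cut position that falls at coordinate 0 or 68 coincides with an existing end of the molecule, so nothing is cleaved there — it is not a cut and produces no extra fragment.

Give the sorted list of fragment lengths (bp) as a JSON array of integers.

Per-enzyme occurrences:
  JekIX CACT/4: at [7] ⇒ [11]
  GruIII TCATTATG/5: at [59] ⇒ [64]
  FykI CCCTG/0: at [14, 43] ⇒ [14, 43]
  BxoIV GAGAC/4: at [3, 32] ⇒ [7, 36]

Pooled cuts: [7, 11, 14, 36, 43, 64]

Fragment lengths:
  [0,7): 7 bp
  [7,11): 4 bp
  [11,14): 3 bp
  [14,36): 22 bp
  [36,43): 7 bp
  [43,64): 21 bp
  [64,68): 4 bp

[3,4,4,7,7,21,22]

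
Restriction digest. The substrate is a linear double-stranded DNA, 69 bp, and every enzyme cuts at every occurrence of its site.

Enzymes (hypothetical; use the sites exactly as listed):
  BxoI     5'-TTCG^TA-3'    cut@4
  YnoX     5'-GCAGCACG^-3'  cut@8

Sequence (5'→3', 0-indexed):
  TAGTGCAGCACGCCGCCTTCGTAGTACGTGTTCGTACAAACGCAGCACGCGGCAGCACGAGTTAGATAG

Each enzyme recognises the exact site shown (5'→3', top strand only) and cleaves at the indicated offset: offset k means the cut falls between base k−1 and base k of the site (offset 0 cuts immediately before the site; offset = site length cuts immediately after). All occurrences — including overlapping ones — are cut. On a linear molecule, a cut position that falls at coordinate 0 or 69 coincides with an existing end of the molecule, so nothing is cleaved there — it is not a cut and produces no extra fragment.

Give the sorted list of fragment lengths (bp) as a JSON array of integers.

[9,10,10,12,13,15]

Site scan:
  BxoI (TTCGTA, off=4): starts [17, 30] → cuts [21, 34]
  YnoX (GCAGCACG, off=8): starts [4, 41, 51] → cuts [12, 49, 59]

All cut coordinates (distinct, sorted): [12, 21, 34, 49, 59]

Fragment lengths:
  [0,12): 12 bp
  [12,21): 9 bp
  [21,34): 13 bp
  [34,49): 15 bp
  [49,59): 10 bp
  [59,69): 10 bp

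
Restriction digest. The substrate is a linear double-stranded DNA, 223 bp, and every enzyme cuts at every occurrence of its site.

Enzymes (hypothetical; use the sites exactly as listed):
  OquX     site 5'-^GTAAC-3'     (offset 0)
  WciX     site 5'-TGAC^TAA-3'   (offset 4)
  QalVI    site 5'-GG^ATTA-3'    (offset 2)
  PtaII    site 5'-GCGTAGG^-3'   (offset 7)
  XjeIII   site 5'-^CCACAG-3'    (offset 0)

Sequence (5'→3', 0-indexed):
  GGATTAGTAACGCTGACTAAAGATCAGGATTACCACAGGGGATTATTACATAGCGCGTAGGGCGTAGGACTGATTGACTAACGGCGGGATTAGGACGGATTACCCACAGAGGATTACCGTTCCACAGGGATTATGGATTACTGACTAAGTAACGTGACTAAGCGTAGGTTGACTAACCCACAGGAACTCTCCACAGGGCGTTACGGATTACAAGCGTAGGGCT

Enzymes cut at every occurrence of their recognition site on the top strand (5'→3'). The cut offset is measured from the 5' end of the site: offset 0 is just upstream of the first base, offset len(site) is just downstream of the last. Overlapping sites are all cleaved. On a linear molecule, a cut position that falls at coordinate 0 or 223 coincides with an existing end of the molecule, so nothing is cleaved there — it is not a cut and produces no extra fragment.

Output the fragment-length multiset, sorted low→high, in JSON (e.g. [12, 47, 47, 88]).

Site scan:
  OquX GTAAC/0: at [6, 148] ⇒ [6, 148]
  WciX TGACTAA/4: at [13, 74, 141, 154, 169] ⇒ [17, 78, 145, 158, 173]
  QalVI GGATTA/2: at [0, 26, 39, 86, 96, 110, 127, 134, 204] ⇒ [2, 28, 41, 88, 98, 112, 129, 136, 206]
  PtaII GCGTAGG/7: at [54, 61, 161, 213] ⇒ [61, 68, 168, 220]
  XjeIII CCACAG/0: at [32, 103, 121, 177, 190] ⇒ [32, 103, 121, 177, 190]

All cut coordinates (distinct, sorted): [2, 6, 17, 28, 32, 41, 61, 68, 78, 88, 98, 103, 112, 121, 129, 136, 145, 148, 158, 168, 173, 177, 190, 206, 220]

Fragment lengths:
  [0,2): 2 bp
  [2,6): 4 bp
  [6,17): 11 bp
  [17,28): 11 bp
  [28,32): 4 bp
  [32,41): 9 bp
  [41,61): 20 bp
  [61,68): 7 bp
  [68,78): 10 bp
  [78,88): 10 bp
  [88,98): 10 bp
  [98,103): 5 bp
  [103,112): 9 bp
  [112,121): 9 bp
  [121,129): 8 bp
  [129,136): 7 bp
  [136,145): 9 bp
  [145,148): 3 bp
  [148,158): 10 bp
  [158,168): 10 bp
  [168,173): 5 bp
  [173,177): 4 bp
  [177,190): 13 bp
  [190,206): 16 bp
  [206,220): 14 bp
  [220,223): 3 bp

[2,3,3,4,4,4,5,5,7,7,8,9,9,9,9,10,10,10,10,10,11,11,13,14,16,20]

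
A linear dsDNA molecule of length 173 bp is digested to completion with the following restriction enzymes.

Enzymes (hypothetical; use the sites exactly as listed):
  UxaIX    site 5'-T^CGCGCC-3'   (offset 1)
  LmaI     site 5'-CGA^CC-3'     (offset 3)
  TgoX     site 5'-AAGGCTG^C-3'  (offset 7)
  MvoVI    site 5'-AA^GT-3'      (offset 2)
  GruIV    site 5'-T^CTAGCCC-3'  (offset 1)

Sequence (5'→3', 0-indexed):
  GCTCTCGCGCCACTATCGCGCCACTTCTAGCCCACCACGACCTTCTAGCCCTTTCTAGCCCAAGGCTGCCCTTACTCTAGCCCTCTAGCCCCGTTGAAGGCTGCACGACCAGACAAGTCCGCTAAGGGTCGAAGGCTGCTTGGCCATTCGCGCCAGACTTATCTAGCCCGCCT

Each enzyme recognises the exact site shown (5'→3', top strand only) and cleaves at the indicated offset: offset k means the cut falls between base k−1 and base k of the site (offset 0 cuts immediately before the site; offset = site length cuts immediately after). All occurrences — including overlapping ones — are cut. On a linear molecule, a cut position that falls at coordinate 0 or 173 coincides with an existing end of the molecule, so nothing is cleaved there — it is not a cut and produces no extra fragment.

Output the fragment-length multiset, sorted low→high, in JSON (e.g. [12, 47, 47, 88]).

[4,5,5,8,8,8,10,10,10,11,11,14,14,14,19,22]

Scan for sites:
  UxaIX TCGCGCC/1: at [4, 15, 147] ⇒ [5, 16, 148]
  LmaI CGACC/3: at [37, 105] ⇒ [40, 108]
  TgoX AAGGCTGC/7: at [61, 96, 131] ⇒ [68, 103, 138]
  MvoVI AAGT/2: at [114] ⇒ [116]
  GruIV TCTAGCCC/1: at [25, 43, 53, 75, 83, 161] ⇒ [26, 44, 54, 76, 84, 162]

Pooled cuts: [5, 16, 26, 40, 44, 54, 68, 76, 84, 103, 108, 116, 138, 148, 162]

Fragments:
  [0,5): 5 bp
  [5,16): 11 bp
  [16,26): 10 bp
  [26,40): 14 bp
  [40,44): 4 bp
  [44,54): 10 bp
  [54,68): 14 bp
  [68,76): 8 bp
  [76,84): 8 bp
  [84,103): 19 bp
  [103,108): 5 bp
  [108,116): 8 bp
  [116,138): 22 bp
  [138,148): 10 bp
  [148,162): 14 bp
  [162,173): 11 bp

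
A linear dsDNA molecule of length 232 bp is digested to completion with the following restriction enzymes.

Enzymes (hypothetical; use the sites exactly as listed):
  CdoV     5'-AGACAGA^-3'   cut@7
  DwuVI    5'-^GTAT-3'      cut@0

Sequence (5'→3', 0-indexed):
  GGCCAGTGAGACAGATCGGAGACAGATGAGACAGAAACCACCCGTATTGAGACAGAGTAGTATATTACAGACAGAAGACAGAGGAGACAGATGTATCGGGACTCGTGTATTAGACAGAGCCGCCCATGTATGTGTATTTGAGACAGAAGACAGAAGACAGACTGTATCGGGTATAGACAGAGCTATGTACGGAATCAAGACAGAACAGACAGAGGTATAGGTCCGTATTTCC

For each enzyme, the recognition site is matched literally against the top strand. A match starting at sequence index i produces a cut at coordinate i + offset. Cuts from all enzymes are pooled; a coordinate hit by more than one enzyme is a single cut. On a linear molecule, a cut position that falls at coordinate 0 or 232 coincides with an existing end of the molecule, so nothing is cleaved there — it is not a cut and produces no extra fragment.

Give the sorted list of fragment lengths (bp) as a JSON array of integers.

[1,1,2,3,6,7,7,7,7,8,8,9,9,9,9,10,11,11,12,13,14,14,15,16,23]

Per-enzyme occurrences:
  CdoV AGACAGA/7: at [8, 19, 28, 49, 68, 75, 84, 111, 140, 147, 154, 174, 197, 206] ⇒ [15, 26, 35, 56, 75, 82, 91, 118, 147, 154, 161, 181, 204, 213]
  DwuVI GTAT/0: at [43, 59, 92, 106, 127, 133, 163, 170, 214, 224] ⇒ [43, 59, 92, 106, 127, 133, 163, 170, 214, 224]

Pooled cuts: [15, 26, 35, 43, 56, 59, 75, 82, 91, 92, 106, 118, 127, 133, 147, 154, 161, 163, 170, 181, 204, 213, 214, 224]

Fragments:
  [0,15): 15 bp
  [15,26): 11 bp
  [26,35): 9 bp
  [35,43): 8 bp
  [43,56): 13 bp
  [56,59): 3 bp
  [59,75): 16 bp
  [75,82): 7 bp
  [82,91): 9 bp
  [91,92): 1 bp
  [92,106): 14 bp
  [106,118): 12 bp
  [118,127): 9 bp
  [127,133): 6 bp
  [133,147): 14 bp
  [147,154): 7 bp
  [154,161): 7 bp
  [161,163): 2 bp
  [163,170): 7 bp
  [170,181): 11 bp
  [181,204): 23 bp
  [204,213): 9 bp
  [213,214): 1 bp
  [214,224): 10 bp
  [224,232): 8 bp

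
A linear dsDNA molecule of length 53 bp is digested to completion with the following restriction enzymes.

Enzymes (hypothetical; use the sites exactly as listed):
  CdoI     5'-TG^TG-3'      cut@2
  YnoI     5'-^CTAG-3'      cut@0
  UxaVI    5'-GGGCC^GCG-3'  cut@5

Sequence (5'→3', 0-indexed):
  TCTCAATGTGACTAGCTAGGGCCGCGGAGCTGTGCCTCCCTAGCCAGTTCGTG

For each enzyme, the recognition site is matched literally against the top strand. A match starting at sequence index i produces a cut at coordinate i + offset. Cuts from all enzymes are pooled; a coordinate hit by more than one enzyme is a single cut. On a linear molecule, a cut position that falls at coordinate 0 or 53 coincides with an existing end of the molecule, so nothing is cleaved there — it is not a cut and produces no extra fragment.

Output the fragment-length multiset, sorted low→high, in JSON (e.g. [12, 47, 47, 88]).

[3,4,7,8,8,9,14]

Scan for sites:
  CdoI (TGTG, off=2): starts [6, 30] → cuts [8, 32]
  YnoI (CTAG, off=0): starts [11, 15, 39] → cuts [11, 15, 39]
  UxaVI (GGGCCGCG, off=5): starts [18] → cuts [23]

Pooled cuts: [8, 11, 15, 23, 32, 39]

Fragments:
  [0,8): 8 bp
  [8,11): 3 bp
  [11,15): 4 bp
  [15,23): 8 bp
  [23,32): 9 bp
  [32,39): 7 bp
  [39,53): 14 bp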